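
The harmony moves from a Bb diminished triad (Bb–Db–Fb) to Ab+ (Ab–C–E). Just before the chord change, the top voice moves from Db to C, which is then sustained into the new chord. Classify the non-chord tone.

The harmony at that moment is Bb diminished triad (Bb, Db, Fb); C is not a chord tone.
It is approached by step down from Db and then sustained as the same pitch into the next harmony.
Arriving early and becoming a chord tone when the harmony changes — an anticipation.

C is an anticipation.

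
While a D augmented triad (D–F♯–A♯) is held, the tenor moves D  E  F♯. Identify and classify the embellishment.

E is a passing tone.

The harmony at that moment is D augmented triad (D, F♯, A♯); E is not a chord tone.
It is approached by step up from D and left by step up to F♯.
Step in, step out in the same direction — a passing tone.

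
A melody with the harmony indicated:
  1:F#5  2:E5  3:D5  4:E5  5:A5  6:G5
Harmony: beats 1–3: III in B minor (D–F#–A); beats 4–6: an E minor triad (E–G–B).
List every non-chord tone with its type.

The harmony at that moment is D major triad (D, F#, A); E5 is not a chord tone.
It is approached by step down from F#5 and left by step down to D5.
Step in, step out in the same direction — a passing tone.
The harmony at that moment is E minor triad (E, G, B); A5 is not a chord tone.
It is approached by leap up from E5 and left by step down to G5.
Leap in, step out — an appoggiatura.

E5 (beat 2) — passing tone; A5 (beat 5) — appoggiatura.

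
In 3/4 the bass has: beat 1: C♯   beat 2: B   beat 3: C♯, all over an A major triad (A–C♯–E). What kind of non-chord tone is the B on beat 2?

Lower neighbor tone.

The harmony at that moment is A major triad (A, C♯, E); B is not a chord tone.
It is approached by step down from C♯ and left by step up to C♯.
Step away and step back to the same note — a neighbor tone (lower neighbor).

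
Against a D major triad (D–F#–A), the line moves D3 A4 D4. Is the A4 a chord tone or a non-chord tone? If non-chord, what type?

Chord tone (the fifth of D major triad).

D major triad contains D, F#, A; A is the fifth, so it is a chord tone.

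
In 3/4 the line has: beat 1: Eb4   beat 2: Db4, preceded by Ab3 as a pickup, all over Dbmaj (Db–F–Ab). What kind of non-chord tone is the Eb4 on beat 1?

The harmony at that moment is Db major triad (Db, F, Ab); Eb4 is not a chord tone.
It is approached by leap up from Ab3 and left by step down to Db4.
Leap in, step out, metrically accented — an appoggiatura.

Appoggiatura.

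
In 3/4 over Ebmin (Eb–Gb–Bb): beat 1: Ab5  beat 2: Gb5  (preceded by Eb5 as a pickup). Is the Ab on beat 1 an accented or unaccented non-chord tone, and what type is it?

Accented appoggiatura.

The harmony at that moment is Eb minor triad (Eb, Gb, Bb); Ab5 is not a chord tone.
It is approached by leap up from Eb5 and left by step down to Gb5.
Leap in, step out — an appoggiatura.
It falls on the downbeat, so it is accented.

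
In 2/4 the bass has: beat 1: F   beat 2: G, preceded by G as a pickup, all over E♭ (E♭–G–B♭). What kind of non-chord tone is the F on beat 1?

Lower neighbor tone.

The harmony at that moment is E♭ major triad (E♭, G, B♭); F is not a chord tone.
It is approached by step down from G and left by step up to G.
Step away and step back to the same note — a neighbor tone (lower neighbor).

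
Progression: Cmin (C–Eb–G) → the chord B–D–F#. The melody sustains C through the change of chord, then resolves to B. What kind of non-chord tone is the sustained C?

The harmony at that moment is B minor triad (B, D, F#); C is not a chord tone.
It is held over (the same pitch as the preceding C) and left by step down to B.
Held over from the previous chord and resolving down by step — a suspension.

C is a suspension.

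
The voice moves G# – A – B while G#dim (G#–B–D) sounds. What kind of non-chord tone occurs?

The harmony at that moment is G# diminished triad (G#, B, D); A is not a chord tone.
It is approached by step up from G# and left by step up to B.
Step in, step out in the same direction — a passing tone.

A is a passing tone.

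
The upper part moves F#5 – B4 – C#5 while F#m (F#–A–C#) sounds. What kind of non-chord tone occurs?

B4 is an appoggiatura.

The harmony at that moment is F# minor triad (F#, A, C#); B4 is not a chord tone.
It is approached by leap down from F#5 and left by step up to C#5.
Leap in, step out — an appoggiatura.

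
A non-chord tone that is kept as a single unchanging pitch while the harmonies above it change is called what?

Approach: none. Departure: none — a single pitch is sustained while the chords change around it, passing through harmonies that do not contain it.
No melodic motion at all; the dissonance is created entirely by the moving harmonies against the stationary note — a pedal tone (pedal point).

Pedal tone.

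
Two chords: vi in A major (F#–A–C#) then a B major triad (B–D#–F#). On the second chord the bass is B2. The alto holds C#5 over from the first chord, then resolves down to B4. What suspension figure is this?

At the second chord the bass is B2. The suspended C#5 lies a ninth above the bass; after resolving down by step to B4, the interval above the bass becomes an octave.
Suspension figures are named by those two intervals: 9–8.

9–8 suspension.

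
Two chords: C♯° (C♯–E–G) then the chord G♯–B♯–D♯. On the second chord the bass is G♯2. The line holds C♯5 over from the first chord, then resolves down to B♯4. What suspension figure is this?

At the second chord the bass is G♯2. The suspended C♯5 lies a fourth above the bass; after resolving down by step to B♯4, the interval above the bass becomes a third.
Suspension figures are named by those two intervals: 4–3.

4–3 suspension.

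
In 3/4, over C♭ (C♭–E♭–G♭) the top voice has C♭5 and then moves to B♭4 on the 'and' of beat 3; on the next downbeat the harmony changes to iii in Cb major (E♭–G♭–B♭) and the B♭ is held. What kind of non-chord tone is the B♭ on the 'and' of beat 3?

The harmony at that moment is C♭ major triad (C♭, E♭, G♭); B♭4 is not a chord tone.
It is approached by step down from C♭5 and then sustained as the same pitch into the next harmony.
Arriving early and becoming a chord tone when the harmony changes — an anticipation.

Anticipation.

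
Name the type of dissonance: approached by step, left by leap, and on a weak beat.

Approach: by step. Departure: by leap. Metric position: weak.
Step in, leap out, from a weak position — an escape tone (échappée). (It is the mirror image of the appoggiatura, which leaps in and steps out on a strong beat.)

Escape tone.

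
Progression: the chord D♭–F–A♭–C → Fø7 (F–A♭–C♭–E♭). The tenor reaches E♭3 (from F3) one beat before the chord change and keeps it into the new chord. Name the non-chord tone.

The harmony at that moment is D♭ major seventh chord (D♭, F, A♭, C); E♭3 is not a chord tone.
It is approached by step down from F3 and then sustained as the same pitch into the next harmony.
Arriving early and becoming a chord tone when the harmony changes — an anticipation.

E♭3 is an anticipation.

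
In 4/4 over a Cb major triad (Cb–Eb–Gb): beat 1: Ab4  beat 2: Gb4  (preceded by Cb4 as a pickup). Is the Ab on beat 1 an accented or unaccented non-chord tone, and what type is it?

The harmony at that moment is Cb major triad (Cb, Eb, Gb); Ab4 is not a chord tone.
It is approached by leap up from Cb4 and left by step down to Gb4.
Leap in, step out — an appoggiatura.
It falls on the downbeat, so it is accented.

Accented appoggiatura.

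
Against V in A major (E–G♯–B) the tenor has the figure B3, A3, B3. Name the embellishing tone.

The harmony at that moment is E major triad (E, G♯, B); A3 is not a chord tone.
It is approached by step down from B3 and left by step up to B3.
Step away and step back to the same note — a neighbor tone (lower neighbor).

A3 is a neighbor tone.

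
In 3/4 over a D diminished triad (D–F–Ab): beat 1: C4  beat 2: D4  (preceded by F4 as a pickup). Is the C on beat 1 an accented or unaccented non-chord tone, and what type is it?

The harmony at that moment is D diminished triad (D, F, Ab); C4 is not a chord tone.
It is approached by leap down from F4 and left by step up to D4.
Leap in, step out — an appoggiatura.
It falls on the downbeat, so it is accented.

Accented appoggiatura.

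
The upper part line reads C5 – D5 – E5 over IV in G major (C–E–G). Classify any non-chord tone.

D5 is a passing tone.

The harmony at that moment is C major triad (C, E, G); D5 is not a chord tone.
It is approached by step up from C5 and left by step up to E5.
Step in, step out in the same direction — a passing tone.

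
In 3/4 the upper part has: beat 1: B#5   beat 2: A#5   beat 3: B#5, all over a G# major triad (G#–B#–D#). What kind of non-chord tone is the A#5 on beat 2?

The harmony at that moment is G# major triad (G#, B#, D#); A#5 is not a chord tone.
It is approached by step down from B#5 and left by step up to B#5.
Step away and step back to the same note — a neighbor tone (lower neighbor).

Lower neighbor tone.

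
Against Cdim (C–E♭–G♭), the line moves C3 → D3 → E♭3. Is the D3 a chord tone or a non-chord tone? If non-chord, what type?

Non-chord tone — a passing tone.

The harmony at that moment is C diminished triad (C, E♭, G♭); D3 is not a chord tone.
It is approached by step up from C3 and left by step up to E♭3.
Step in, step out in the same direction — a passing tone.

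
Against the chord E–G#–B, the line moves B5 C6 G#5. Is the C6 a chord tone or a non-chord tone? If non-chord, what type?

The harmony at that moment is E major triad (E, G#, B); C6 is not a chord tone.
It is approached by step up from B5 and left by leap down to G#5.
Step in, leap out — an escape tone.

Non-chord tone — an escape tone.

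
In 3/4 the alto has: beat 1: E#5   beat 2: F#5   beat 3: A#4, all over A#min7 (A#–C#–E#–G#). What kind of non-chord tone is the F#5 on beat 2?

The harmony at that moment is A# minor seventh chord (A#, C#, E#, G#); F#5 is not a chord tone.
It is approached by step up from E#5 and left by leap down to A#4.
Step in, leap out, on a weak beat — an escape tone.

Escape tone.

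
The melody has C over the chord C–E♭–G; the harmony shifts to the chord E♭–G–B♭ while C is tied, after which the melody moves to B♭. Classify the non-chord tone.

The harmony at that moment is E♭ major triad (E♭, G, B♭); C is not a chord tone.
It is held over (the same pitch as the preceding C) and left by step down to B♭.
Held over from the previous chord and resolving down by step — a suspension.

C is a suspension.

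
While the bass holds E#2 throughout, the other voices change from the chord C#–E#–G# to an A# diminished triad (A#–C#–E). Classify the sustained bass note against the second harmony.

Pedal tone (pedal point).

The harmony at that moment is A# diminished triad (A#, C#, E); E#2 is not a chord tone.
It is held over (the same pitch as the preceding E#2) and then sustained as the same pitch into the next harmony.
Sustained through a change of harmony — a pedal tone.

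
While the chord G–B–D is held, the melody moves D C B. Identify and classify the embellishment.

The harmony at that moment is G major triad (G, B, D); C is not a chord tone.
It is approached by step down from D and left by step down to B.
Step in, step out in the same direction — a passing tone.

C is a passing tone.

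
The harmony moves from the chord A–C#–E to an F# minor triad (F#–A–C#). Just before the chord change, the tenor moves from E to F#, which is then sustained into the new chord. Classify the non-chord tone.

F# is an anticipation.

The harmony at that moment is A major triad (A, C#, E); F# is not a chord tone.
It is approached by step up from E and then sustained as the same pitch into the next harmony.
Arriving early and becoming a chord tone when the harmony changes — an anticipation.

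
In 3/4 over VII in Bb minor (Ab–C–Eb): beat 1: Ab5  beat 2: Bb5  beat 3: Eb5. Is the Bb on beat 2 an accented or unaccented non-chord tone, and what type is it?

Unaccented escape tone.

The harmony at that moment is Ab major triad (Ab, C, Eb); Bb5 is not a chord tone.
It is approached by step up from Ab5 and left by leap down to Eb5.
Step in, leap out — an escape tone.
It falls on a weak beat, so it is unaccented.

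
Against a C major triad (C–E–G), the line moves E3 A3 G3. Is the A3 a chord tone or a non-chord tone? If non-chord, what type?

The harmony at that moment is C major triad (C, E, G); A3 is not a chord tone.
It is approached by leap up from E3 and left by step down to G3.
Leap in, step out — an appoggiatura.

Non-chord tone — an appoggiatura.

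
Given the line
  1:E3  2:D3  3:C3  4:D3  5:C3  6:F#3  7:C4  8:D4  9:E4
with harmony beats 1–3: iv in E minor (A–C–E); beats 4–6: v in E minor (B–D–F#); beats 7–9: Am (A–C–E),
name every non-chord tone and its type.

D3 (beat 2) — passing tone; C3 (beat 5) — escape tone; D4 (beat 8) — passing tone.

The harmony at that moment is A minor triad (A, C, E); D3 is not a chord tone.
It is approached by step down from E3 and left by step down to C3.
Step in, step out in the same direction — a passing tone.
The harmony at that moment is B minor triad (B, D, F#); C3 is not a chord tone.
It is approached by step down from D3 and left by leap up to F#3.
Step in, leap out — an escape tone.
The harmony at that moment is A minor triad (A, C, E); D4 is not a chord tone.
It is approached by step up from C4 and left by step up to E4.
Step in, step out in the same direction — a passing tone.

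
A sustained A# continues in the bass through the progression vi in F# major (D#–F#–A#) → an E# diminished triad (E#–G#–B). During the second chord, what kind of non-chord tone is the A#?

Pedal tone (pedal point).

The harmony at that moment is E# diminished triad (E#, G#, B); A# is not a chord tone.
It is held over (the same pitch as the preceding A#) and then sustained as the same pitch into the next harmony.
Sustained through a change of harmony — a pedal tone.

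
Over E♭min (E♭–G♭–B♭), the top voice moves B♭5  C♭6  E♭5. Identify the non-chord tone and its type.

C♭6 is an escape tone.

The harmony at that moment is E♭ minor triad (E♭, G♭, B♭); C♭6 is not a chord tone.
It is approached by step up from B♭5 and left by leap down to E♭5.
Step in, leap out — an escape tone.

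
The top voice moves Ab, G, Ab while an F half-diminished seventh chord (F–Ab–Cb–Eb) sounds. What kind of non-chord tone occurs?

G is a neighbor tone.

The harmony at that moment is F half-diminished seventh chord (F, Ab, Cb, Eb); G is not a chord tone.
It is approached by step down from Ab and left by step up to Ab.
Step away and step back to the same note — a neighbor tone (lower neighbor).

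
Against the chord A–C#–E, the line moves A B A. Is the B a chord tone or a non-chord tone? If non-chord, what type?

The harmony at that moment is A major triad (A, C#, E); B is not a chord tone.
It is approached by step up from A and left by step down to A.
Step away and step back to the same note — a neighbor tone (upper neighbor).

Non-chord tone — a neighbor tone.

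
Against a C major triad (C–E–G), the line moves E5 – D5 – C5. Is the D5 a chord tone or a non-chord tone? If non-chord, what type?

Non-chord tone — a passing tone.

The harmony at that moment is C major triad (C, E, G); D5 is not a chord tone.
It is approached by step down from E5 and left by step down to C5.
Step in, step out in the same direction — a passing tone.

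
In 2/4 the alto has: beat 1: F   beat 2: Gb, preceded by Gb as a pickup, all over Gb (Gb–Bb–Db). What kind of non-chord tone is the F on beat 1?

The harmony at that moment is Gb major triad (Gb, Bb, Db); F is not a chord tone.
It is approached by step down from Gb and left by step up to Gb.
Step away and step back to the same note — a neighbor tone (lower neighbor).

Lower neighbor tone.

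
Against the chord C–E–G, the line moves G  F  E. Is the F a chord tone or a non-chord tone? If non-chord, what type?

The harmony at that moment is C major triad (C, E, G); F is not a chord tone.
It is approached by step down from G and left by step down to E.
Step in, step out in the same direction — a passing tone.

Non-chord tone — a passing tone.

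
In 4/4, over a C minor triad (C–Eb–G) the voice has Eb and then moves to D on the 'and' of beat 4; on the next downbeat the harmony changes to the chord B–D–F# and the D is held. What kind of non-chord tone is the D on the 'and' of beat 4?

Anticipation.

The harmony at that moment is C minor triad (C, Eb, G); D is not a chord tone.
It is approached by step down from Eb and then sustained as the same pitch into the next harmony.
Arriving early and becoming a chord tone when the harmony changes — an anticipation.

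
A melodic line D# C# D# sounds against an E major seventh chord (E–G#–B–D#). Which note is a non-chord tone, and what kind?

C# is a neighbor tone.

The harmony at that moment is E major seventh chord (E, G#, B, D#); C# is not a chord tone.
It is approached by step down from D# and left by step up to D#.
Step away and step back to the same note — a neighbor tone (lower neighbor).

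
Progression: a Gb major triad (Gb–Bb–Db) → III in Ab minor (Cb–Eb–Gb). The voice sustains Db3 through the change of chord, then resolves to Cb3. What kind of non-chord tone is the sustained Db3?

Db3 is a suspension.

The harmony at that moment is Cb major triad (Cb, Eb, Gb); Db3 is not a chord tone.
It is held over (the same pitch as the preceding Db3) and left by step down to Cb3.
Held over from the previous chord and resolving down by step — a suspension.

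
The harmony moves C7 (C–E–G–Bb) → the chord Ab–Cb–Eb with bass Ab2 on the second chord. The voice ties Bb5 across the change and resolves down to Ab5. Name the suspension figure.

At the second chord the bass is Ab2. The suspended Bb5 lies a ninth above the bass; after resolving down by step to Ab5, the interval above the bass becomes an octave.
Suspension figures are named by those two intervals: 9–8.

9–8 suspension.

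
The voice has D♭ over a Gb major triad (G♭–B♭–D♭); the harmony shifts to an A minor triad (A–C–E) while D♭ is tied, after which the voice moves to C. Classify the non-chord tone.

The harmony at that moment is A minor triad (A, C, E); D♭ is not a chord tone.
It is held over (the same pitch as the preceding D♭) and left by step down to C.
Held over from the previous chord and resolving down by step — a suspension.

D♭ is a suspension.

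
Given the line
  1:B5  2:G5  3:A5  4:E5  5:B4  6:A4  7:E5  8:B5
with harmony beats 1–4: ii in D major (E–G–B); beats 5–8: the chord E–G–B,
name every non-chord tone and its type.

The harmony at that moment is E minor triad (E, G, B); A5 is not a chord tone.
It is approached by step up from G5 and left by leap down to E5.
Step in, leap out — an escape tone.
The harmony at that moment is E minor triad (E, G, B); A4 is not a chord tone.
It is approached by step down from B4 and left by leap up to E5.
Step in, leap out — an escape tone.

A5 (beat 3) — escape tone; A4 (beat 6) — escape tone.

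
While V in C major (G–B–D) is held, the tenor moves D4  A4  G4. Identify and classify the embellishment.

The harmony at that moment is G major triad (G, B, D); A4 is not a chord tone.
It is approached by leap up from D4 and left by step down to G4.
Leap in, step out — an appoggiatura.

A4 is an appoggiatura.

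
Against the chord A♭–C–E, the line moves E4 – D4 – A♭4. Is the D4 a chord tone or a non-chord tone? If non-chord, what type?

Non-chord tone — an escape tone.

The harmony at that moment is A♭ augmented triad (A♭, C, E); D4 is not a chord tone.
It is approached by step down from E4 and left by leap up to A♭4.
Step in, leap out — an escape tone.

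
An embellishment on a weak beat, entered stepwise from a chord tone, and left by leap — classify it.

Approach: by step. Departure: by leap. Metric position: weak.
Step in, leap out, from a weak position — an escape tone (échappée). (It is the mirror image of the appoggiatura, which leaps in and steps out on a strong beat.)

Escape tone.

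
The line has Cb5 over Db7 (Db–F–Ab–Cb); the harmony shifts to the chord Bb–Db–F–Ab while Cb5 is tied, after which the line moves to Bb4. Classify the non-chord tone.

The harmony at that moment is Bb minor seventh chord (Bb, Db, F, Ab); Cb5 is not a chord tone.
It is held over (the same pitch as the preceding Cb5) and left by step down to Bb4.
Held over from the previous chord and resolving down by step — a suspension.

Cb5 is a suspension.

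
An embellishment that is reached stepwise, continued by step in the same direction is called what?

Passing tone.

Approach: by step. Departure: by step, continuing in the same direction.
Stepwise on both sides with no change of direction means the note fills in the space between two different chord tones — a passing tone. (Had it turned back to its starting note it would be a neighbor tone instead.)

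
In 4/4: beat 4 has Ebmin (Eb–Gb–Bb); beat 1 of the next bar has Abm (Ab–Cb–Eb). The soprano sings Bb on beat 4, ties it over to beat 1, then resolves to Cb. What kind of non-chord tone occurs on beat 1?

Retardation.

The harmony at that moment is Ab minor triad (Ab, Cb, Eb); Bb is not a chord tone.
It is held over (the same pitch as the preceding Bb) and left by step up to Cb.
Held over from the previous chord and resolving up by step — a retardation.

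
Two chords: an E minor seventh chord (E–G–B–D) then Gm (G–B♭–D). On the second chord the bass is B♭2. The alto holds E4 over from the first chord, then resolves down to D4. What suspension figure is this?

4–3 suspension.

At the second chord the bass is B♭2. The suspended E4 lies a fourth above the bass; after resolving down by step to D4, the interval above the bass becomes a third.
Suspension figures are named by those two intervals: 4–3.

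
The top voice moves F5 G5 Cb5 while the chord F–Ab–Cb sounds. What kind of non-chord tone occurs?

The harmony at that moment is F diminished triad (F, Ab, Cb); G5 is not a chord tone.
It is approached by step up from F5 and left by leap down to Cb5.
Step in, leap out — an escape tone.

G5 is an escape tone.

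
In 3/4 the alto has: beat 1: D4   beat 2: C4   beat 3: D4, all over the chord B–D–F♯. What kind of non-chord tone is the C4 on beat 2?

The harmony at that moment is B minor triad (B, D, F♯); C4 is not a chord tone.
It is approached by step down from D4 and left by step up to D4.
Step away and step back to the same note — a neighbor tone (lower neighbor).

Lower neighbor tone.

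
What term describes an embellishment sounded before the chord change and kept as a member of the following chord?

Anticipation.

Approach: ahead of the chord change (typically by step), so it is dissonant against the current harmony. Departure: none — the same pitch is restated or held and is a chord tone of the new harmony.
Dissonant first, consonant once the harmony catches up: the note simply arrives early — an anticipation. (The reverse timing, consonant first and dissonant after the change, would be a suspension or retardation.)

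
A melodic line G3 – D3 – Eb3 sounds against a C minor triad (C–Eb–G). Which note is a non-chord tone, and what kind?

The harmony at that moment is C minor triad (C, Eb, G); D3 is not a chord tone.
It is approached by leap down from G3 and left by step up to Eb3.
Leap in, step out — an appoggiatura.

D3 is an appoggiatura.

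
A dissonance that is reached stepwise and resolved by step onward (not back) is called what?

Approach: by step. Departure: by step, continuing in the same direction.
Stepwise on both sides with no change of direction means the note fills in the space between two different chord tones — a passing tone. (Had it turned back to its starting note it would be a neighbor tone instead.)

Passing tone.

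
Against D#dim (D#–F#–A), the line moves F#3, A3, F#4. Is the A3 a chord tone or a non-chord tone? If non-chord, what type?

D# diminished triad contains D#, F#, A; A is the fifth, so it is a chord tone.

Chord tone (the fifth of D# diminished triad).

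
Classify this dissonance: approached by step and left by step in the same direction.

Passing tone.

Approach: by step. Departure: by step, continuing in the same direction.
Stepwise on both sides with no change of direction means the note fills in the space between two different chord tones — a passing tone. (Had it turned back to its starting note it would be a neighbor tone instead.)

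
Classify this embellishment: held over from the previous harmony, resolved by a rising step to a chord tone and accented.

Approach: by preparation — the pitch is first a chord tone, then held (tied or repeated) while the harmony changes under it. Departure: up by step. Metric position: strong.
A prepared dissonance that resolves upward by step — a retardation. (The same figure resolving downward would be a suspension.)

Retardation.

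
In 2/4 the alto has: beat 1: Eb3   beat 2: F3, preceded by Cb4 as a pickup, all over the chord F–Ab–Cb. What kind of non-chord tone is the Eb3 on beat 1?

The harmony at that moment is F diminished triad (F, Ab, Cb); Eb3 is not a chord tone.
It is approached by leap down from Cb4 and left by step up to F3.
Leap in, step out, metrically accented — an appoggiatura.

Appoggiatura.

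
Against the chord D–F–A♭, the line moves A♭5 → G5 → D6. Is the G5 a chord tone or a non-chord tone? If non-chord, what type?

The harmony at that moment is D diminished triad (D, F, A♭); G5 is not a chord tone.
It is approached by step down from A♭5 and left by leap up to D6.
Step in, leap out — an escape tone.

Non-chord tone — an escape tone.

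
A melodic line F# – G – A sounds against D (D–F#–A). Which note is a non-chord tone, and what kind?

G is a passing tone.

The harmony at that moment is D major triad (D, F#, A); G is not a chord tone.
It is approached by step up from F# and left by step up to A.
Step in, step out in the same direction — a passing tone.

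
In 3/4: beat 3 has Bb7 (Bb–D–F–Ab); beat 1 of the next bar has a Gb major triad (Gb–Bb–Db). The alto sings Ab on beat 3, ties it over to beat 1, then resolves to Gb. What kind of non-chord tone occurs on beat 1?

The harmony at that moment is Gb major triad (Gb, Bb, Db); Ab is not a chord tone.
It is held over (the same pitch as the preceding Ab) and left by step down to Gb.
Held over from the previous chord and resolving down by step — a suspension.

Suspension.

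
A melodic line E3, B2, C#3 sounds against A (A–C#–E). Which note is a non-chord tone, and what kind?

B2 is an appoggiatura.

The harmony at that moment is A major triad (A, C#, E); B2 is not a chord tone.
It is approached by leap down from E3 and left by step up to C#3.
Leap in, step out — an appoggiatura.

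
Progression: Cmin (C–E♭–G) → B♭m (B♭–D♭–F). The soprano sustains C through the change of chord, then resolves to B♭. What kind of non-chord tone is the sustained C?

C is a suspension.

The harmony at that moment is B♭ minor triad (B♭, D♭, F); C is not a chord tone.
It is held over (the same pitch as the preceding C) and left by step down to B♭.
Held over from the previous chord and resolving down by step — a suspension.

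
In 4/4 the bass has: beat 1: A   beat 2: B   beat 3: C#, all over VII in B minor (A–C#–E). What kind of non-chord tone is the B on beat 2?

Passing tone.

The harmony at that moment is A major triad (A, C#, E); B is not a chord tone.
It is approached by step up from A and left by step up to C#.
Step in, step out in the same direction — a passing tone.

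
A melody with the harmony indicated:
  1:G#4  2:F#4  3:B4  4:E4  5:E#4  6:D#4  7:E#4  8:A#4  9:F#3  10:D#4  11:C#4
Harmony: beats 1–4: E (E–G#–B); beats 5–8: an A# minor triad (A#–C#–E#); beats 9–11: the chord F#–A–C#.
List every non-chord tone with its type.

F#4 (beat 2) — escape tone; D#4 (beat 6) — neighbor tone; D#4 (beat 10) — appoggiatura.

The harmony at that moment is E major triad (E, G#, B); F#4 is not a chord tone.
It is approached by step down from G#4 and left by leap up to B4.
Step in, leap out — an escape tone.
The harmony at that moment is A# minor triad (A#, C#, E#); D#4 is not a chord tone.
It is approached by step down from E#4 and left by step up to E#4.
Step away and step back to the same note — a neighbor tone (lower neighbor).
The harmony at that moment is F# minor triad (F#, A, C#); D#4 is not a chord tone.
It is approached by leap up from F#3 and left by step down to C#4.
Leap in, step out — an appoggiatura.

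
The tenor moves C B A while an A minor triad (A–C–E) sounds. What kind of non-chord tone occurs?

B is a passing tone.

The harmony at that moment is A minor triad (A, C, E); B is not a chord tone.
It is approached by step down from C and left by step down to A.
Step in, step out in the same direction — a passing tone.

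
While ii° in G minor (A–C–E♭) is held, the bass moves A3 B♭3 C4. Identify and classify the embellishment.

B♭3 is a passing tone.

The harmony at that moment is A diminished triad (A, C, E♭); B♭3 is not a chord tone.
It is approached by step up from A3 and left by step up to C4.
Step in, step out in the same direction — a passing tone.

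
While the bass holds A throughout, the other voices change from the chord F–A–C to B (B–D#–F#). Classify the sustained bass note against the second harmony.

Pedal tone (pedal point).

The harmony at that moment is B major triad (B, D#, F#); A is not a chord tone.
It is held over (the same pitch as the preceding A) and then sustained as the same pitch into the next harmony.
Sustained through a change of harmony — a pedal tone.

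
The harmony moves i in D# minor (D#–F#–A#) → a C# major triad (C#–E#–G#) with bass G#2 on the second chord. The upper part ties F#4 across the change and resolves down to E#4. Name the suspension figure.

At the second chord the bass is G#2. The suspended F#4 lies a seventh above the bass; after resolving down by step to E#4, the interval above the bass becomes a sixth.
Suspension figures are named by those two intervals: 7–6.

7–6 suspension.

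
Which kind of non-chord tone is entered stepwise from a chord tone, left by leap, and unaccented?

Approach: by step. Departure: by leap. Metric position: weak.
Step in, leap out, from a weak position — an escape tone (échappée). (It is the mirror image of the appoggiatura, which leaps in and steps out on a strong beat.)

Escape tone.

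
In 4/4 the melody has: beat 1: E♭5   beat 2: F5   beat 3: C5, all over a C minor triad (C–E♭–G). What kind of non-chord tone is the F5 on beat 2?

The harmony at that moment is C minor triad (C, E♭, G); F5 is not a chord tone.
It is approached by step up from E♭5 and left by leap down to C5.
Step in, leap out, on a weak beat — an escape tone.

Escape tone.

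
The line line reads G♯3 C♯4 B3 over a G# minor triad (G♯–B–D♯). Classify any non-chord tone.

C♯4 is an appoggiatura.

The harmony at that moment is G♯ minor triad (G♯, B, D♯); C♯4 is not a chord tone.
It is approached by leap up from G♯3 and left by step down to B3.
Leap in, step out — an appoggiatura.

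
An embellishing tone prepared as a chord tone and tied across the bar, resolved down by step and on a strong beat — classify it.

Approach: by preparation — the pitch is first a chord tone, then held (tied or repeated) while the harmony changes under it. Departure: down by step. Metric position: strong.
A prepared dissonance that resolves downward by step — a suspension. (The same figure resolving upward would be a retardation.)

Suspension.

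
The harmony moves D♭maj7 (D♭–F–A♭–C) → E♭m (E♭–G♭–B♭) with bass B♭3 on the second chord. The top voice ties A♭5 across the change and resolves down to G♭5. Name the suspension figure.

At the second chord the bass is B♭3. The suspended A♭5 lies a seventh above the bass; after resolving down by step to G♭5, the interval above the bass becomes a sixth.
Suspension figures are named by those two intervals: 7–6.

7–6 suspension.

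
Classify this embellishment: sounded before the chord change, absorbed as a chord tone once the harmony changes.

Approach: ahead of the chord change (typically by step), so it is dissonant against the current harmony. Departure: none — the same pitch is restated or held and is a chord tone of the new harmony.
Dissonant first, consonant once the harmony catches up: the note simply arrives early — an anticipation. (The reverse timing, consonant first and dissonant after the change, would be a suspension or retardation.)

Anticipation.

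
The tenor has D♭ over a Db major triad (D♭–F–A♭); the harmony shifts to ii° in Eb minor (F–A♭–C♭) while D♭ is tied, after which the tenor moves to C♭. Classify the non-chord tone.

D♭ is a suspension.

The harmony at that moment is F diminished triad (F, A♭, C♭); D♭ is not a chord tone.
It is held over (the same pitch as the preceding D♭) and left by step down to C♭.
Held over from the previous chord and resolving down by step — a suspension.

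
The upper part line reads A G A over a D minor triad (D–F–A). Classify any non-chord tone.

The harmony at that moment is D minor triad (D, F, A); G is not a chord tone.
It is approached by step down from A and left by step up to A.
Step away and step back to the same note — a neighbor tone (lower neighbor).

G is a neighbor tone.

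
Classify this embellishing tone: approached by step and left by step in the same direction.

Passing tone.

Approach: by step. Departure: by step, continuing in the same direction.
Stepwise on both sides with no change of direction means the note fills in the space between two different chord tones — a passing tone. (Had it turned back to its starting note it would be a neighbor tone instead.)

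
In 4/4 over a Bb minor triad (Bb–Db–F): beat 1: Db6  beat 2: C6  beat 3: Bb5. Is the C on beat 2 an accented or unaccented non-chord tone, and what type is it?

Unaccented passing tone.

The harmony at that moment is Bb minor triad (Bb, Db, F); C6 is not a chord tone.
It is approached by step down from Db6 and left by step down to Bb5.
Step in, step out in the same direction — a passing tone.
It falls on a weak beat, so it is unaccented.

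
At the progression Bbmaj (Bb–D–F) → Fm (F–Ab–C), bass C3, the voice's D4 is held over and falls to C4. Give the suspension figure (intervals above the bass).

9–8 suspension.

At the second chord the bass is C3. The suspended D4 lies a ninth above the bass; after resolving down by step to C4, the interval above the bass becomes an octave.
Suspension figures are named by those two intervals: 9–8.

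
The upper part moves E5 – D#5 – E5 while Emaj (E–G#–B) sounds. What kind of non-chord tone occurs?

D#5 is a neighbor tone.

The harmony at that moment is E major triad (E, G#, B); D#5 is not a chord tone.
It is approached by step down from E5 and left by step up to E5.
Step away and step back to the same note — a neighbor tone (lower neighbor).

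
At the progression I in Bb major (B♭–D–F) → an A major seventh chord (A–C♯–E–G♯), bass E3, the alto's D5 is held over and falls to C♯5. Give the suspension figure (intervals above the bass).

At the second chord the bass is E3. The suspended D5 lies a seventh above the bass; after resolving down by step to C♯5, the interval above the bass becomes a sixth.
Suspension figures are named by those two intervals: 7–6.

7–6 suspension.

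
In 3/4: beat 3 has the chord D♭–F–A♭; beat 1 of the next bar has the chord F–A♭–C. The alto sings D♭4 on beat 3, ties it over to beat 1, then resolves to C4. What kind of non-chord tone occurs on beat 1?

The harmony at that moment is F minor triad (F, A♭, C); D♭4 is not a chord tone.
It is held over (the same pitch as the preceding D♭4) and left by step down to C4.
Held over from the previous chord and resolving down by step — a suspension.

Suspension.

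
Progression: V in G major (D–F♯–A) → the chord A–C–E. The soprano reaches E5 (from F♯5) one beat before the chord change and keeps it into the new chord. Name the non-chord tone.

The harmony at that moment is D major triad (D, F♯, A); E5 is not a chord tone.
It is approached by step down from F♯5 and then sustained as the same pitch into the next harmony.
Arriving early and becoming a chord tone when the harmony changes — an anticipation.

E5 is an anticipation.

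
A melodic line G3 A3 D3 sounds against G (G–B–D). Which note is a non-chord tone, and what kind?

A3 is an escape tone.

The harmony at that moment is G major triad (G, B, D); A3 is not a chord tone.
It is approached by step up from G3 and left by leap down to D3.
Step in, leap out — an escape tone.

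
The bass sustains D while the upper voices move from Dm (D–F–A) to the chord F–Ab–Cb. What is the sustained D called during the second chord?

The harmony at that moment is F diminished triad (F, Ab, Cb); D is not a chord tone.
It is held over (the same pitch as the preceding D) and then sustained as the same pitch into the next harmony.
Sustained through a change of harmony — a pedal tone.

Pedal tone (pedal point).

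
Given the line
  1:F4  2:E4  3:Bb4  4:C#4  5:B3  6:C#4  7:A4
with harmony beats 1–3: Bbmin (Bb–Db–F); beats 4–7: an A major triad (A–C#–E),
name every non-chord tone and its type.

The harmony at that moment is Bb minor triad (Bb, Db, F); E4 is not a chord tone.
It is approached by step down from F4 and left by leap up to Bb4.
Step in, leap out — an escape tone.
The harmony at that moment is A major triad (A, C#, E); B3 is not a chord tone.
It is approached by step down from C#4 and left by step up to C#4.
Step away and step back to the same note — a neighbor tone (lower neighbor).

E4 (beat 2) — escape tone; B3 (beat 5) — neighbor tone.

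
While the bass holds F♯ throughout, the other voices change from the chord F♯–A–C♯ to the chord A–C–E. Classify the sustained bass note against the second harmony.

The harmony at that moment is A minor triad (A, C, E); F♯ is not a chord tone.
It is held over (the same pitch as the preceding F♯) and then sustained as the same pitch into the next harmony.
Sustained through a change of harmony — a pedal tone.

Pedal tone (pedal point).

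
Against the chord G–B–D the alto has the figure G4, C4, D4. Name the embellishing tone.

C4 is an appoggiatura.

The harmony at that moment is G major triad (G, B, D); C4 is not a chord tone.
It is approached by leap down from G4 and left by step up to D4.
Leap in, step out — an appoggiatura.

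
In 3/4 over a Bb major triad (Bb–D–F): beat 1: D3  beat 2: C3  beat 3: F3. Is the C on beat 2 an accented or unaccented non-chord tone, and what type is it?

The harmony at that moment is Bb major triad (Bb, D, F); C3 is not a chord tone.
It is approached by step down from D3 and left by leap up to F3.
Step in, leap out — an escape tone.
It falls on a weak beat, so it is unaccented.

Unaccented escape tone.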